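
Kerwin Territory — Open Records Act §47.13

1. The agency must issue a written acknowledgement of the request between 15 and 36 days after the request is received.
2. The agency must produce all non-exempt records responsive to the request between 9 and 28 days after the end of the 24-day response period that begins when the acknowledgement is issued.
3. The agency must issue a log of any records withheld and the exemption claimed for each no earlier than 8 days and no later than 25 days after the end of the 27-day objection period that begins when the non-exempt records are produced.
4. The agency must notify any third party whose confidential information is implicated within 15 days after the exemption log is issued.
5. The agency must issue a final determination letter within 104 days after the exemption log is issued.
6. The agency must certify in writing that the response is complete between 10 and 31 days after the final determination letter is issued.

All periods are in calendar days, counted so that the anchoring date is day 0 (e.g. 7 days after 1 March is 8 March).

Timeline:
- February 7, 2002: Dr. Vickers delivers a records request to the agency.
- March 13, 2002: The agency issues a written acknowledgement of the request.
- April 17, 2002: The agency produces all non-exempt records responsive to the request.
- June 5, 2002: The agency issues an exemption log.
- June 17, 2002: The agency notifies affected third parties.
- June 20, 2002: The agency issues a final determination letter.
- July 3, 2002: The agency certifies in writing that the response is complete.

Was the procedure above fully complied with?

Yes

Step 1 — 15 and 36 days from February 7, 2002 (when the request is received) are February 22, 2002 and March 15, 2002 respectively; done March 13, 2002, which is between those dates.
Step 2 — 9 and 28 days from April 6, 2002 (end of the 24-day response period, which began when the acknowledgement is issued on March 13, 2002) are April 15, 2002 and May 4, 2002 respectively; done April 17, 2002 — within the window.
Step 3 — 8 and 25 days from May 14, 2002 (end of the 27-day objection period, which began when the non-exempt records are produced on April 17, 2002) are May 22, 2002 and June 8, 2002 respectively; June 5, 2002 falls inside that range.
Step 4 — counting 15 days from June 5, 2002 (when the exemption log is issued) gives a deadline of June 20, 2002; June 17, 2002 is within that limit.
Step 5 — counting 104 days from June 5, 2002 (when the exemption log is issued) gives a deadline of September 17, 2002; done June 20, 2002 — timely.
Step 6 — 10 and 31 days from June 20, 2002 (when the final determination letter is issued) are June 30, 2002 and July 21, 2002 respectively; done July 3, 2002 — within the window.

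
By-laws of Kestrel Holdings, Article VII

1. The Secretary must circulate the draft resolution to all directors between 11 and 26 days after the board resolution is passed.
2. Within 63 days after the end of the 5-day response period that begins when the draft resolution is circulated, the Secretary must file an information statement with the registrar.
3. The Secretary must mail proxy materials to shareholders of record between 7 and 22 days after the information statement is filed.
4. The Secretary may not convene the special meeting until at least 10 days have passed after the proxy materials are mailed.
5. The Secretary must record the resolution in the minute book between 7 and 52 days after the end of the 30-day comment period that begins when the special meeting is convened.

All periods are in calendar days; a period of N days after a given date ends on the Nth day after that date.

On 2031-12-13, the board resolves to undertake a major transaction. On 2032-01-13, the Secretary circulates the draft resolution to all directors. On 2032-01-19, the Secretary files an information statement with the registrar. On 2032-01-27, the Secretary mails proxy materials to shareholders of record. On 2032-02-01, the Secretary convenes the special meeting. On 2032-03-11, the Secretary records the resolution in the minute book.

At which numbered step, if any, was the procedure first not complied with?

(1) the permitted window runs from 2031-12-13 + 11 = 2031-12-24 to 2031-12-13 + 26 = 2032-01-08; 2032-01-13 is 5 days past the end of the window.

Step 1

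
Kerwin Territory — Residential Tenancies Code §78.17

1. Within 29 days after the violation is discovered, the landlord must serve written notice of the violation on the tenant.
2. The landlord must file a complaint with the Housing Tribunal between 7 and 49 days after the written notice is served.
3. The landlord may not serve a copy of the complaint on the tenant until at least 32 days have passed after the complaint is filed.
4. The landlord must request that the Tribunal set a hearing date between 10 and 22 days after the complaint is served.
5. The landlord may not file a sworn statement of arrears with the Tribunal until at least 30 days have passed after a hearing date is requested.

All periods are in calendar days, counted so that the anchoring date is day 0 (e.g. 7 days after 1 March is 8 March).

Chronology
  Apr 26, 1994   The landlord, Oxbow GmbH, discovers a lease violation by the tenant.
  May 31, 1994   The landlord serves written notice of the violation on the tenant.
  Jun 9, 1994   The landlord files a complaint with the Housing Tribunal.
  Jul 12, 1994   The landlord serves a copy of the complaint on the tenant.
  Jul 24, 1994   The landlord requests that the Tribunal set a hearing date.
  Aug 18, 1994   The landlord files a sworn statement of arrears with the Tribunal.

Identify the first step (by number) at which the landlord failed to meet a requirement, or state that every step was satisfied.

Step 1: 29 days after Apr 26, 1994 (when the violation is discovered) is May 25, 1994; May 31, 1994 misses that deadline by 6 days.

Step 1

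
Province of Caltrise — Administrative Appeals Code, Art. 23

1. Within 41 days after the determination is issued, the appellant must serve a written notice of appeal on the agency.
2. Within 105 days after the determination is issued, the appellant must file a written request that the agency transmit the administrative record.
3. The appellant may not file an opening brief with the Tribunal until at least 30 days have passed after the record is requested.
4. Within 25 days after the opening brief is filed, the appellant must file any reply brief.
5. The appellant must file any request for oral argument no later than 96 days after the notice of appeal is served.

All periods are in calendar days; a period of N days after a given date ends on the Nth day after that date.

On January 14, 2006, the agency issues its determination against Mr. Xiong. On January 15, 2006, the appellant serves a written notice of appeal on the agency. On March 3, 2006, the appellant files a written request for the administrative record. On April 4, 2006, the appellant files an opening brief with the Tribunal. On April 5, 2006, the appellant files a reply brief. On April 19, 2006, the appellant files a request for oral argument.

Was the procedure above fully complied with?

Yes

Step 1: 41 days after January 14, 2006 (when the determination is issued) is February 24, 2006; done January 15, 2006 — timely.
Step 2: 105 days after January 14, 2006 (when the determination is issued) is April 29, 2006; done March 3, 2006 — timely.
Step 3: the earliest permitted date is 30 days after March 3, 2006 (when the record is requested), i.e. April 2, 2006; done April 4, 2006, after the minimum wait.
Step 4: 25 days after April 4, 2006 (when the opening brief is filed) is April 29, 2006; completed April 5, 2006, before the deadline.
Step 5: 96 days after January 15, 2006 (when the notice of appeal is served) is April 21, 2006; April 19, 2006 is within that limit.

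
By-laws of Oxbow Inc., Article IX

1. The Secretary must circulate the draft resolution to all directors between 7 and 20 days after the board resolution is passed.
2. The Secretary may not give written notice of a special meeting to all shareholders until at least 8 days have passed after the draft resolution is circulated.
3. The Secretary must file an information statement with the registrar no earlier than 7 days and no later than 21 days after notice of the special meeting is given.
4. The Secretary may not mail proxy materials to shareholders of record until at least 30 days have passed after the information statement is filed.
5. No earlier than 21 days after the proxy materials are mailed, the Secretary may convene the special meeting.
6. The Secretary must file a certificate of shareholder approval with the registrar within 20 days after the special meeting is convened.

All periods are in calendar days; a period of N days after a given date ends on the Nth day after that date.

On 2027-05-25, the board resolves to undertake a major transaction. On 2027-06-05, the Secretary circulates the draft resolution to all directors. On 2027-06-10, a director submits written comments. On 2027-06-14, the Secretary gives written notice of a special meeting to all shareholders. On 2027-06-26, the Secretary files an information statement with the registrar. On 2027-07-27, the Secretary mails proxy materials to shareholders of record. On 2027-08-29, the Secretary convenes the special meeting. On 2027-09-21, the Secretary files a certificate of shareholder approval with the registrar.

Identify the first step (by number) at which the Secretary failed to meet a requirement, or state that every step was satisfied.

Step 6

(1) the permitted window runs from 2027-05-25 + 7 = 2027-06-01 to 2027-05-25 + 20 = 2027-06-14; done 2027-06-05 — within the window.
(2) permitted from 2027-06-05 + 8 days = 2027-06-13 onward; done 2027-06-14 — permitted.
(3) the permitted window runs from 2027-06-14 + 7 = 2027-06-21 to 2027-06-14 + 21 = 2027-07-05; 2027-06-26 falls inside that range.
(4) permitted from 2027-06-26 + 30 days = 2027-07-26 onward; done 2027-07-27, after the minimum wait.
(5) permitted from 2027-07-27 + 21 days = 2027-08-17 onward; 2027-08-29 is on or after that date.
(6) due by 2027-08-29 + 20 days = 2027-09-18; 2027-09-21 misses that deadline by 3 days.
Later steps need not be reached.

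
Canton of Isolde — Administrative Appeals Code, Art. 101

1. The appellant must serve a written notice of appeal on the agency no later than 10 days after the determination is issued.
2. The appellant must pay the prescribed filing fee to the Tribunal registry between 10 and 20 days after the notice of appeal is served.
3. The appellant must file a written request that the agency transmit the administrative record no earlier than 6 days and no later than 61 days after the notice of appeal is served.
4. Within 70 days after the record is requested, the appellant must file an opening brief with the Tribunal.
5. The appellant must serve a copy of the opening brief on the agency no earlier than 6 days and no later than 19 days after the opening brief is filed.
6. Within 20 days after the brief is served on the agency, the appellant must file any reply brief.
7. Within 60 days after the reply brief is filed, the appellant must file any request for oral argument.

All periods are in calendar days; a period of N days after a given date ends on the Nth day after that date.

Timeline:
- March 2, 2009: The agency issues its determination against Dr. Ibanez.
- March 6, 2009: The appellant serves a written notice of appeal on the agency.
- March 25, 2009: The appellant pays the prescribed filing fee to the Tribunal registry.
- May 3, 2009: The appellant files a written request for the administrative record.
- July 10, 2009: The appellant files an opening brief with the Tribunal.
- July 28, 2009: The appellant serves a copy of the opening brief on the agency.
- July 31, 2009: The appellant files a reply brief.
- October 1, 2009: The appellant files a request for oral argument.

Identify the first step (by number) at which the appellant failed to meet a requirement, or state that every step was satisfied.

Step 1 — counting 10 days from March 2, 2009 (when the determination is issued) gives a deadline of March 12, 2009; completed March 6, 2009, before the deadline.
Step 2 — 10 and 20 days from March 6, 2009 (when the notice of appeal is served) are March 16, 2009 and March 26, 2009 respectively; done March 25, 2009, which is between those dates.
Step 3 — 6 and 61 days from March 6, 2009 (when the notice of appeal is served) are March 12, 2009 and May 6, 2009 respectively; May 3, 2009 falls inside that range.
Step 4 — counting 70 days from May 3, 2009 (when the record is requested) gives a deadline of July 12, 2009; completed July 10, 2009, before the deadline.
Step 5 — 6 and 19 days from July 10, 2009 (when the opening brief is filed) are July 16, 2009 and July 29, 2009 respectively; July 28, 2009 falls inside that range.
Step 6 — counting 20 days from July 28, 2009 (when the brief is served on the agency) gives a deadline of August 17, 2009; done July 31, 2009 — timely.
Step 7 — counting 60 days from July 31, 2009 (when the reply brief is filed) gives a deadline of September 29, 2009; done October 1, 2009 — 2 days late.
The procedure was therefore not followed at step 7.

Step 7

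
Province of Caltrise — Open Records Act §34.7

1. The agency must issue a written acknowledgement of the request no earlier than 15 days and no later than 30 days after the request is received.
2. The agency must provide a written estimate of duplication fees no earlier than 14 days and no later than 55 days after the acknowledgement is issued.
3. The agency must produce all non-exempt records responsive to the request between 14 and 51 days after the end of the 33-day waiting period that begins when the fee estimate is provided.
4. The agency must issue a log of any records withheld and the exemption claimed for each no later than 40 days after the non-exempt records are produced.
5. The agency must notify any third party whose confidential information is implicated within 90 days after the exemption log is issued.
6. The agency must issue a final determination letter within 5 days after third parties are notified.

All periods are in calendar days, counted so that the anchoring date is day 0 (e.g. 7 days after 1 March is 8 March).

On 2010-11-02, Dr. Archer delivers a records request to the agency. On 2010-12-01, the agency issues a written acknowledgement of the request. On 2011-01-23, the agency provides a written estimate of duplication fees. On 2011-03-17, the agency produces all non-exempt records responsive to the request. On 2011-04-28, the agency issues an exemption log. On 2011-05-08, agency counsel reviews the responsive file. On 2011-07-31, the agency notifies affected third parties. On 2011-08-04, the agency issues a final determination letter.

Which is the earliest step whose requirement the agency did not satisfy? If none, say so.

Step 1: the window is 15–30 days after 2010-11-02 (when the request is received), so 2010-11-17 through 2010-12-02; 2010-12-01 falls inside that range.
Step 2: the window is 14–55 days after 2010-12-01 (when the acknowledgement is issued), so 2010-12-15 through 2011-01-25; done 2011-01-23 — within the window.
Step 3: the window is 14–51 days after 2011-02-25 (end of the 33-day waiting period, which began when the fee estimate is provided on 2011-01-23), so 2011-03-11 through 2011-04-17; done 2011-03-17, which is between those dates.
Step 4: 40 days after 2011-03-17 (when the non-exempt records are produced) is 2011-04-26; done 2011-04-28 — 2 days late.

Step 4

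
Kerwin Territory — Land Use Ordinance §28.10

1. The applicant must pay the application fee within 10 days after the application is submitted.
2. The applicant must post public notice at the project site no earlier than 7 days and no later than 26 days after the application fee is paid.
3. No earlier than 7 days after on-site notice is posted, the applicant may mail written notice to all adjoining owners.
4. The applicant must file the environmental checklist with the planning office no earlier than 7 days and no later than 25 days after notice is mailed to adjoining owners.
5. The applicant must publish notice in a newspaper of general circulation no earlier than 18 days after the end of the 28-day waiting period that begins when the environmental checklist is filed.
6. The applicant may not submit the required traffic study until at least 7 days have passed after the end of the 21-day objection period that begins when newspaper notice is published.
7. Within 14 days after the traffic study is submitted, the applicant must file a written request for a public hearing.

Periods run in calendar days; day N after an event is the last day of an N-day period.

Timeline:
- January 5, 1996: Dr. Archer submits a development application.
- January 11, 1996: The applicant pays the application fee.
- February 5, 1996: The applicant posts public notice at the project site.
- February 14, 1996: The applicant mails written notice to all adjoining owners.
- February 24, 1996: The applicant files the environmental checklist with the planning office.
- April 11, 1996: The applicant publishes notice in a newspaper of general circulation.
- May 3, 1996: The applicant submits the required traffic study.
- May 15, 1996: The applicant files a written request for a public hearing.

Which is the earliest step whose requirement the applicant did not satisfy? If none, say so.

Step 6

Step 1: 10 days after January 5, 1996 (when the application is submitted) is January 15, 1996; January 11, 1996 is within that limit.
Step 2: the window is 7–26 days after January 11, 1996 (when the application fee is paid), so January 18, 1996 through February 6, 1996; February 5, 1996 falls inside that range.
Step 3: the earliest permitted date is 7 days after February 5, 1996 (when on-site notice is posted), i.e. February 12, 1996; February 14, 1996 is on or after that date.
Step 4: the window is 7–25 days after February 14, 1996 (when notice is mailed to adjoining owners), so February 21, 1996 through March 10, 1996; February 24, 1996 falls inside that range.
Step 5: the earliest permitted date is 18 days after March 23, 1996 (end of the 28-day waiting period, which began when the environmental checklist is filed on February 24, 1996), i.e. April 10, 1996; done April 11, 1996 — permitted.
Step 6: the earliest permitted date is 7 days after May 2, 1996 (end of the 21-day objection period, which began when newspaper notice is published on April 11, 1996), i.e. May 9, 1996; acted on May 3, 1996, 6 days prematurely.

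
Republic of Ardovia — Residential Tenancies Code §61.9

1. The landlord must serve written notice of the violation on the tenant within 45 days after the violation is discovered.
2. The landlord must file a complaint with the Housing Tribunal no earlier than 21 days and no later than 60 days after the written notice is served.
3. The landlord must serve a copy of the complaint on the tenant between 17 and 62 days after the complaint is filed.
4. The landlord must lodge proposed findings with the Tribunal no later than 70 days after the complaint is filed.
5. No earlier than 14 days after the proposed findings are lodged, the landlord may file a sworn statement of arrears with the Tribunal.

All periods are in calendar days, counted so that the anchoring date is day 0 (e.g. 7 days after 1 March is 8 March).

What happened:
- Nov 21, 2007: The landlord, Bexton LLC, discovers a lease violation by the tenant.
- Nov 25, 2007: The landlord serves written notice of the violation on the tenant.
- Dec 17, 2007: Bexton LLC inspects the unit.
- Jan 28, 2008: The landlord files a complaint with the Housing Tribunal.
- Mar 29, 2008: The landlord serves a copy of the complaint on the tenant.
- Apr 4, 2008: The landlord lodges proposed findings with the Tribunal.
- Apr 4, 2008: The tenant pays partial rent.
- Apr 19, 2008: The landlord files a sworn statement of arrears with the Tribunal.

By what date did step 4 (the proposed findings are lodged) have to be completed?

Apr 7, 2008

Step 4 runs from Jan 28, 2008, when the complaint is filed. 70 days after Jan 28, 2008 is Apr 7, 2008.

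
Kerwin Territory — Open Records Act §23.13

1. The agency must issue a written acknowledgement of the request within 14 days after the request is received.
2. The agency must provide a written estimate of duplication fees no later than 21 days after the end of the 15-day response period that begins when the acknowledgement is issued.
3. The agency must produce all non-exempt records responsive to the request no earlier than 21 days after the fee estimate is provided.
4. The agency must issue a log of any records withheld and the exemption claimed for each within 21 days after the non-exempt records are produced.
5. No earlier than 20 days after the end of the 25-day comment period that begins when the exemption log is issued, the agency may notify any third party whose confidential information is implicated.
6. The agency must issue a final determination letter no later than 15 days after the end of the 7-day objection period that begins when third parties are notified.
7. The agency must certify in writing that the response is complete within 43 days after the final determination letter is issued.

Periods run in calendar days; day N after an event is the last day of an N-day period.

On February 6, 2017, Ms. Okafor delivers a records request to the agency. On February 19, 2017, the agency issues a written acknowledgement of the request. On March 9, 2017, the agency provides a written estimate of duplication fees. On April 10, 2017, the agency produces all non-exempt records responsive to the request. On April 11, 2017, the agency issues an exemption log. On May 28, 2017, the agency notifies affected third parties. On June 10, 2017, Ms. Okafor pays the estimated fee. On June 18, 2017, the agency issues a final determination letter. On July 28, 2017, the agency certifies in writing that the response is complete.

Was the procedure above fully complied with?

Step 1: 14 days after February 6, 2017 (when the request is received) is February 20, 2017; February 19, 2017 is within that limit.
Step 2: 21 days after March 6, 2017 (end of the 15-day response period, which began when the acknowledgement is issued on February 19, 2017) is March 27, 2017; completed March 9, 2017, before the deadline.
Step 3: the earliest permitted date is 21 days after March 9, 2017 (when the fee estimate is provided), i.e. March 30, 2017; April 10, 2017 is on or after that date.
Step 4: 21 days after April 10, 2017 (when the non-exempt records are produced) is May 1, 2017; completed April 11, 2017, before the deadline.
Step 5: the earliest permitted date is 20 days after May 6, 2017 (end of the 25-day comment period, which began when the exemption log is issued on April 11, 2017), i.e. May 26, 2017; done May 28, 2017 — permitted.
Step 6: 15 days after June 4, 2017 (end of the 7-day objection period, which began when third parties are notified on May 28, 2017) is June 19, 2017; completed June 18, 2017, before the deadline.
Step 7: 43 days after June 18, 2017 (when the final determination letter is issued) is July 31, 2017; July 28, 2017 is within that limit.

Yes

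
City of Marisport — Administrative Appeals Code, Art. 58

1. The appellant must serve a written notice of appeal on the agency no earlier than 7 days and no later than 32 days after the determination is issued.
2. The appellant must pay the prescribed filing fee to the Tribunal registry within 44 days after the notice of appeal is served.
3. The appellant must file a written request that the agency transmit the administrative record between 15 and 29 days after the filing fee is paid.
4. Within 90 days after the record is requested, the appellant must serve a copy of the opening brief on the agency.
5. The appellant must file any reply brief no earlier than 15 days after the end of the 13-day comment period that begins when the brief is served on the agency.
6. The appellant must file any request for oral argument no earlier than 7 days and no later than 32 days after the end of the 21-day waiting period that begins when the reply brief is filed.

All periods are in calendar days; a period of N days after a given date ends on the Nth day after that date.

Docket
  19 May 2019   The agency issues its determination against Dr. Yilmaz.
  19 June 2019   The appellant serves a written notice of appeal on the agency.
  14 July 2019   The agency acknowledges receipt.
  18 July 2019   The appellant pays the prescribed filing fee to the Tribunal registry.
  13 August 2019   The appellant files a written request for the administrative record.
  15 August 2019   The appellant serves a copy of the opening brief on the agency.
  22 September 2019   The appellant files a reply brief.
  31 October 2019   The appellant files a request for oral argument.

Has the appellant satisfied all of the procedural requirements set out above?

(1) the permitted window runs from 19 May 2019 + 7 = 26 May 2019 to 19 May 2019 + 32 = 20 June 2019; done 19 June 2019 — within the window.
(2) due by 19 June 2019 + 44 days = 2 August 2019; done 18 July 2019 — timely.
(3) the permitted window runs from 18 July 2019 + 15 = 2 August 2019 to 18 July 2019 + 29 = 16 August 2019; done 13 August 2019, which is between those dates.
(4) due by 13 August 2019 + 90 days = 11 November 2019; 15 August 2019 is within that limit.
(5) permitted from 28 August 2019 + 15 days = 12 September 2019 onward; done 22 September 2019, after the minimum wait.
(6) the permitted window runs from 13 October 2019 + 7 = 20 October 2019 to 13 October 2019 + 32 = 14 November 2019; done 31 October 2019 — within the window.

Yes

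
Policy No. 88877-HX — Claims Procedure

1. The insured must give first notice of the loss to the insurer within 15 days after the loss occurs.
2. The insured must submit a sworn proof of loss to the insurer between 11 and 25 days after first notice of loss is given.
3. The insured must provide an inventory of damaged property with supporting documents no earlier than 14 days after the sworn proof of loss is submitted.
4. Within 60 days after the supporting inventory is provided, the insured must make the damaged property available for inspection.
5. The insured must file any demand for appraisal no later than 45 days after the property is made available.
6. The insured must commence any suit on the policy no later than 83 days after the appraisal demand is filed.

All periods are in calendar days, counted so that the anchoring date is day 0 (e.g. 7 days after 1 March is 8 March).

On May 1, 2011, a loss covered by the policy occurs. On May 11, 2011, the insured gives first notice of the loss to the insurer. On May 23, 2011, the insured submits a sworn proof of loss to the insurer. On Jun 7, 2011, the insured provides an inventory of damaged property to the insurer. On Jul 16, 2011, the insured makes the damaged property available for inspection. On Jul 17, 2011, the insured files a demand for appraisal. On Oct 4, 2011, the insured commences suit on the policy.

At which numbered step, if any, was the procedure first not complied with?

None — every step was satisfied

Step 1 — counting 15 days from May 1, 2011 (when the loss occurs) gives a deadline of May 16, 2011; completed May 11, 2011, before the deadline.
Step 2 — 11 and 25 days from May 11, 2011 (when first notice of loss is given) are May 22, 2011 and Jun 5, 2011 respectively; done May 23, 2011, which is between those dates.
Step 3 — must wait 14 days from May 23, 2011 (when the sworn proof of loss is submitted), so not before Jun 6, 2011; Jun 7, 2011 is on or after that date.
Step 4 — counting 60 days from Jun 7, 2011 (when the supporting inventory is provided) gives a deadline of Aug 6, 2011; Jul 16, 2011 is within that limit.
Step 5 — counting 45 days from Jul 16, 2011 (when the property is made available) gives a deadline of Aug 30, 2011; done Jul 17, 2011 — timely.
Step 6 — counting 83 days from Jul 17, 2011 (when the appraisal demand is filed) gives a deadline of Oct 8, 2011; completed Oct 4, 2011, before the deadline.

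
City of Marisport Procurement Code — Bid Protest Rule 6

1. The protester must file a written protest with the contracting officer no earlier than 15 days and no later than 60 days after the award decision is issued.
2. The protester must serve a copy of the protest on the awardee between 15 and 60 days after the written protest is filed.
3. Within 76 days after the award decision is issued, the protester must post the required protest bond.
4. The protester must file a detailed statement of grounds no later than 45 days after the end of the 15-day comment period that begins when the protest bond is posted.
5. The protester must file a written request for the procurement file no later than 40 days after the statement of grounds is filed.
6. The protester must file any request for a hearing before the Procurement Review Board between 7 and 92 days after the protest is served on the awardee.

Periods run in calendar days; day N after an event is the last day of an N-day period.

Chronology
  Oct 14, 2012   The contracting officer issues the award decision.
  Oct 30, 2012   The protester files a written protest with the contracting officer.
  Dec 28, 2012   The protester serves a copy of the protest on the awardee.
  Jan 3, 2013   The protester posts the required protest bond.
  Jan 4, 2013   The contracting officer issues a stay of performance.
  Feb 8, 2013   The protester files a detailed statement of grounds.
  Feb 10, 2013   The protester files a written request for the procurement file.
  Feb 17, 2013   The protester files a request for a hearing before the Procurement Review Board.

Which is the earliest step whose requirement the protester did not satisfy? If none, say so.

(1) the permitted window runs from Oct 14, 2012 + 15 = Oct 29, 2012 to Oct 14, 2012 + 60 = Dec 13, 2012; done Oct 30, 2012, which is between those dates.
(2) the permitted window runs from Oct 30, 2012 + 15 = Nov 14, 2012 to Oct 30, 2012 + 60 = Dec 29, 2012; done Dec 28, 2012, which is between those dates.
(3) due by Oct 14, 2012 + 76 days = Dec 29, 2012; not done until Jan 3, 2013, 5 days after the deadline.

Step 3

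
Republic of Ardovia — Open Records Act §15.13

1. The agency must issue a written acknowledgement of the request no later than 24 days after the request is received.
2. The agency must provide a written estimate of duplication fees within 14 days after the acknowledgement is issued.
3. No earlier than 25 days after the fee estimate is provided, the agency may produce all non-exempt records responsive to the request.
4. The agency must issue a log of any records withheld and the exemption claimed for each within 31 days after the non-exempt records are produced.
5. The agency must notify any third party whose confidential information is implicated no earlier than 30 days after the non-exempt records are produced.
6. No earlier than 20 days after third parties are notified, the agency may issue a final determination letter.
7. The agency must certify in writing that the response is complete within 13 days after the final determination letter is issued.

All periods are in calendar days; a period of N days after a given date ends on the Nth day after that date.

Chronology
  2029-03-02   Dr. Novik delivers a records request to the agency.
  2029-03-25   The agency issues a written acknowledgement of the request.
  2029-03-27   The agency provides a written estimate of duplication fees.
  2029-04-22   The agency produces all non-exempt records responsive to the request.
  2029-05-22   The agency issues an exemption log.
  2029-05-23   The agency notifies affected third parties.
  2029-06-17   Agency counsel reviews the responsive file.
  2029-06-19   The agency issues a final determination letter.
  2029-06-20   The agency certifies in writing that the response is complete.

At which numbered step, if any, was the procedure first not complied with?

Step 1 — counting 24 days from 2029-03-02 (when the request is received) gives a deadline of 2029-03-26; 2029-03-25 is within that limit.
Step 2 — counting 14 days from 2029-03-25 (when the acknowledgement is issued) gives a deadline of 2029-04-08; completed 2029-03-27, before the deadline.
Step 3 — must wait 25 days from 2029-03-27 (when the fee estimate is provided), so not before 2029-04-21; done 2029-04-22 — permitted.
Step 4 — counting 31 days from 2029-04-22 (when the non-exempt records are produced) gives a deadline of 2029-05-23; completed 2029-05-22, before the deadline.
Step 5 — must wait 30 days from 2029-04-22 (when the non-exempt records are produced), so not before 2029-05-22; done 2029-05-23, after the minimum wait.
Step 6 — must wait 20 days from 2029-05-23 (when third parties are notified), so not before 2029-06-12; 2029-06-19 is on or after that date.
Step 7 — counting 13 days from 2029-06-19 (when the final determination letter is issued) gives a deadline of 2029-07-02; completed 2029-06-20, before the deadline.

None — every step was satisfied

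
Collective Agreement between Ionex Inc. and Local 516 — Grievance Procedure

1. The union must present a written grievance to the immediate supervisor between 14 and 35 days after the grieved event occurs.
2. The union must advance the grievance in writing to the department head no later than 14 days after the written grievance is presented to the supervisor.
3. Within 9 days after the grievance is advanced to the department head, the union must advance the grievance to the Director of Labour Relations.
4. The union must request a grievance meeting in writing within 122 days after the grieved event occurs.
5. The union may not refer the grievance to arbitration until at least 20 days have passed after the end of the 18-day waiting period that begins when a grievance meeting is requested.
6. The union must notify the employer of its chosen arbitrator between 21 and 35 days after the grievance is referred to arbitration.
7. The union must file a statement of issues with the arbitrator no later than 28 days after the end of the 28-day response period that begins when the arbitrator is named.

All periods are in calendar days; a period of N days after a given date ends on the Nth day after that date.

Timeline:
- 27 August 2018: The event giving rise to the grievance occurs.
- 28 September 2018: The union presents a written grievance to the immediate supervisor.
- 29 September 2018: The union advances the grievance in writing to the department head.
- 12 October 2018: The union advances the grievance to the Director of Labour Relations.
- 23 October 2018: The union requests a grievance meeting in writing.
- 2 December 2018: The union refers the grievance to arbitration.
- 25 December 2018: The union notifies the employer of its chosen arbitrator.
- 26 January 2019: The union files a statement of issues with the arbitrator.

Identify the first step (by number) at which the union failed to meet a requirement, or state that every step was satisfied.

Step 3

Step 1: the window is 14–35 days after 27 August 2018 (when the grieved event occurs), so 10 September 2018 through 1 October 2018; done 28 September 2018 — within the window.
Step 2: 14 days after 28 September 2018 (when the written grievance is presented to the supervisor) is 12 October 2018; 29 September 2018 is within that limit.
Step 3: 9 days after 29 September 2018 (when the grievance is advanced to the department head) is 8 October 2018; done 12 October 2018 — 4 days late.
The analysis stops there.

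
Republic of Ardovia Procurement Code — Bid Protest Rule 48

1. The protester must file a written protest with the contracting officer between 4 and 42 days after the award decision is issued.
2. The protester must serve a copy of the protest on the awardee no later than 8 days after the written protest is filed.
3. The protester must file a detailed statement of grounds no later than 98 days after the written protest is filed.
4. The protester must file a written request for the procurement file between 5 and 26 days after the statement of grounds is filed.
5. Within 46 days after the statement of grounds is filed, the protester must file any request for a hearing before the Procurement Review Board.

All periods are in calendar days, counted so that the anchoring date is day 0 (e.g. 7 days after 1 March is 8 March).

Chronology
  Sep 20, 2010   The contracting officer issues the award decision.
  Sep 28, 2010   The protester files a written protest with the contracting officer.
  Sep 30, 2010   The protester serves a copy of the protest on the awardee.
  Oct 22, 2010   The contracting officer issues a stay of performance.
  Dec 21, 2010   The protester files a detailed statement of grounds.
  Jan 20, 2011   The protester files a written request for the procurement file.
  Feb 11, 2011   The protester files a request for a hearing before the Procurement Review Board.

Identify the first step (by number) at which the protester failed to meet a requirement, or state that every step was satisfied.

(1) the permitted window runs from Sep 20, 2010 + 4 = Sep 24, 2010 to Sep 20, 2010 + 42 = Nov 1, 2010; Sep 28, 2010 falls inside that range.
(2) due by Sep 28, 2010 + 8 days = Oct 6, 2010; completed Sep 30, 2010, before the deadline.
(3) due by Sep 28, 2010 + 98 days = Jan 4, 2011; completed Dec 21, 2010, before the deadline.
(4) the permitted window runs from Dec 21, 2010 + 5 = Dec 26, 2010 to Dec 21, 2010 + 26 = Jan 16, 2011; done Jan 20, 2011 — 4 days after the window closed.
Later steps need not be reached.

Step 4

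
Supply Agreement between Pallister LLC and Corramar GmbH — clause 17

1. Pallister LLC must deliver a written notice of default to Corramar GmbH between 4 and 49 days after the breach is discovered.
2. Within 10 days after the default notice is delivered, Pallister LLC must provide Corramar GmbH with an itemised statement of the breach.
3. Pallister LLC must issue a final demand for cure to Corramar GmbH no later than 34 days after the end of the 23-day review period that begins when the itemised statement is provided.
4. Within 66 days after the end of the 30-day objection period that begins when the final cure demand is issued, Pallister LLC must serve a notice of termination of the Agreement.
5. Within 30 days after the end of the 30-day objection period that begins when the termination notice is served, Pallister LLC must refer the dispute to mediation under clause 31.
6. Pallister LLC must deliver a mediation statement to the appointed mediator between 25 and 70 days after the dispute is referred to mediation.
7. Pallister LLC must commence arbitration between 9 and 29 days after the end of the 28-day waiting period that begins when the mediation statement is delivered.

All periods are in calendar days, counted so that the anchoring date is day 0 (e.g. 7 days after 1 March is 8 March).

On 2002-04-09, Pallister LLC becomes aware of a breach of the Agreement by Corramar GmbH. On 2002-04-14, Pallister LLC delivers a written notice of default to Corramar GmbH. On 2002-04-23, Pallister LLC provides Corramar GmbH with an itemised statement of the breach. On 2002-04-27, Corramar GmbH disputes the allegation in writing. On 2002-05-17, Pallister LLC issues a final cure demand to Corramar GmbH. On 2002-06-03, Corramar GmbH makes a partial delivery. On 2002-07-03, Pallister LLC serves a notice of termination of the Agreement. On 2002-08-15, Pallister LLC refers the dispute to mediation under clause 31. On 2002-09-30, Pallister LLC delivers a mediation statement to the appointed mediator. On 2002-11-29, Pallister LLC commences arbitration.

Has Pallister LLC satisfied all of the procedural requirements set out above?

Step 1: the window is 4–49 days after 2002-04-09 (when the breach is discovered), so 2002-04-13 through 2002-05-28; done 2002-04-14 — within the window.
Step 2: 10 days after 2002-04-14 (when the default notice is delivered) is 2002-04-24; 2002-04-23 is within that limit.
Step 3: 34 days after 2002-05-16 (end of the 23-day review period, which began when the itemised statement is provided on 2002-04-23) is 2002-06-19; done 2002-05-17 — timely.
Step 4: 66 days after 2002-06-16 (end of the 30-day objection period, which began when the final cure demand is issued on 2002-05-17) is 2002-08-21; done 2002-07-03 — timely.
Step 5: 30 days after 2002-08-02 (end of the 30-day objection period, which began when the termination notice is served on 2002-07-03) is 2002-09-01; 2002-08-15 is within that limit.
Step 6: the window is 25–70 days after 2002-08-15 (when the dispute is referred to mediation), so 2002-09-09 through 2002-10-24; done 2002-09-30 — within the window.
Step 7: the window is 9–29 days after 2002-10-28 (end of the 28-day waiting period, which began when the mediation statement is delivered on 2002-09-30), so 2002-11-06 through 2002-11-26; done 2002-11-29 — 3 days after the window closed.

No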